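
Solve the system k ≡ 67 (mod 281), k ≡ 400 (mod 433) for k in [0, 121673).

35473

281⁻¹ mod 433: 281×94 ≡ 1 (mod 433), so 281⁻¹ ≡ 94.
k = 67 + 281×((400 − 67)×94 mod 433) = 67 + 281×126 = 35473.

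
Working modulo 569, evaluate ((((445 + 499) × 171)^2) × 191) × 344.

445 + 499 = 944 ≡ 375 (mod 569)
375 × 171 = 64125 ≡ 397 (mod 569)
(397)^2 ≡ 565 (mod 569)
565 × 191 = 107915 ≡ 374 (mod 569)
374 × 344 = 128656 ≡ 62 (mod 569)

62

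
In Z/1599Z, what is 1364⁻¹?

Apply the Euclidean algorithm and back-substitute:
1599 = 1×1364 + 235
1364 = 5×235 + 189
235 = 1×189 + 46
189 = 4×46 + 5
46 = 9×5 + 1
5 = 5×1 + 0
gcd(1364, 1599) = 1, so the inverse exists.
Back-substitute for 1:
1 = 1×46 − 9×5
  = −9×189 + 37×46
  = 37×235 − 46×189
  = −46×1364 + 267×235
  = 267×1599 − 313×1364
So 1364⁻¹ ≡ −313 ≡ 1286 (mod 1599).

1286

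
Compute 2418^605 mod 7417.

Compute successive squares:
605 in binary is 1001011101, i.e. 605 = 512 + 64 + 16 + 8 + 4 + 1.
2418^1 ≡ 2418 (mod 7417)
2418^2 ≡ 2418^2 = 5846724 ≡ 2128 (mod 7417)
2418^4 ≡ 2128^2 = 4528384 ≡ 4014 (mod 7417)
2418^8 ≡ 4014^2 = 16112196 ≡ 2472 (mod 7417)
2418^16 ≡ 2472^2 = 6110784 ≡ 6593 (mod 7417)
2418^32 ≡ 6593^2 = 43467649 ≡ 4029 (mod 7417)
2418^64 ≡ 4029^2 = 16232841 ≡ 4445 (mod 7417)
2418^128 ≡ 4445^2 = 19758025 ≡ 6554 (mod 7417)
2418^256 ≡ 6554^2 = 42954916 ≡ 3069 (mod 7417)
2418^512 ≡ 3069^2 = 9418761 ≡ 6588 (mod 7417)
2418^605 = 2418^512 × 2418^64 × 2418^16 × 2418^8 × 2418^4 × 2418^1 ≡ 6588 × 4445 × 6593 × 2472 × 4014 × 2418 (mod 7417).
Accumulate the product:
6588 × 4445 = 29283660 ≡ 1344
1344 × 6593 = 8860992 ≡ 5094
5094 × 2472 = 12592368 ≡ 5719
5719 × 4014 = 22956066 ≡ 451
451 × 2418 = 1090518 ≡ 219

219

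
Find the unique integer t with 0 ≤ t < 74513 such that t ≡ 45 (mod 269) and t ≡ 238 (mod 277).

40126

269⁻¹ mod 277: 269·173 ≡ 1 (mod 277), so 269⁻¹ ≡ 173.
t = 45 + 269·((238 − 45)·173 mod 277) = 45 + 269·149 = 40126.
Check: 40126 mod 269 = 45, 40126 mod 277 = 238. ✓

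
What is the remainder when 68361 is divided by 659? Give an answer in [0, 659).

68361 = 103*659 + 484, so 68361 ≡ 484 (mod 659).

484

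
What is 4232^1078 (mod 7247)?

2817

Using repeated squaring:
4232^1 ≡ 4232 (mod 7247)
4232^2 ≡ 4232^2 = 17909824 ≡ 2487 (mod 7247)
4232^4 ≡ 2487^2 = 6185169 ≡ 3478 (mod 7247)
4232^8 ≡ 3478^2 = 12096484 ≡ 1241 (mod 7247)
4232^16 ≡ 1241^2 = 1540081 ≡ 3717 (mod 7247)
4232^32 ≡ 3717^2 = 13816089 ≡ 3307 (mod 7247)
4232^64 ≡ 3307^2 = 10936249 ≡ 526 (mod 7247)
4232^128 ≡ 526^2 = 276676 ≡ 1290 (mod 7247)
4232^256 ≡ 1290^2 = 1664100 ≡ 4537 (mod 7247)
4232^512 ≡ 4537^2 = 20584369 ≡ 2889 (mod 7247)
4232^1024 ≡ 2889^2 = 8346321 ≡ 5024 (mod 7247)
4232^1078 = 4232^1024 · 4232^32 · 4232^16 · 4232^4 · 4232^2 ≡ 5024 · 3307 · 3717 · 3478 · 2487 (mod 7247).
Accumulate the product:
5024 · 3307 = 16614368 ≡ 4244
4244 · 3717 = 15774948 ≡ 5476
5476 · 3478 = 19045528 ≡ 412
412 · 2487 = 1024644 ≡ 2817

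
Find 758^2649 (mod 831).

128

Compute successive squares:
2649 in binary is 101001011001, i.e. 2649 = 2048 + 512 + 64 + 16 + 8 + 1.
758^1 ≡ 758 (mod 831)
758^2 ≡ 758^2 = 574564 ≡ 343 (mod 831)
758^4 ≡ 343^2 = 117649 ≡ 478 (mod 831)
758^8 ≡ 478^2 = 228484 ≡ 790 (mod 831)
758^16 ≡ 790^2 = 624100 ≡ 19 (mod 831)
758^32 ≡ 19^2 = 361 (mod 831)
758^64 ≡ 361^2 = 130321 ≡ 685 (mod 831)
758^128 ≡ 685^2 = 469225 ≡ 541 (mod 831)
758^256 ≡ 541^2 = 292681 ≡ 169 (mod 831)
758^512 ≡ 169^2 = 28561 ≡ 307 (mod 831)
758^1024 ≡ 307^2 = 94249 ≡ 346 (mod 831)
758^2048 ≡ 346^2 = 119716 ≡ 52 (mod 831)
758^2649 = 758^2048 × 758^512 × 758^64 × 758^16 × 758^8 × 758^1 ≡ 52 × 307 × 685 × 19 × 790 × 758 (mod 831).
Accumulate the product:
52 × 307 = 15964 ≡ 175
175 × 685 = 119875 ≡ 211
211 × 19 = 4009 ≡ 685
685 × 790 = 541150 ≡ 169
169 × 758 = 128102 ≡ 128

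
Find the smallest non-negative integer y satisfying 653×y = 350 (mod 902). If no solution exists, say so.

gcd(653, 902) = 1, so a unique solution mod 902 exists.
653⁻¹ ≡ 355 (mod 902).
y ≡ 355×350 ≡ 676 (mod 902).

676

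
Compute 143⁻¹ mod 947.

Run the extended Euclidean algorithm:
947 = 6*143 + 89
143 = 1*89 + 54
89 = 1*54 + 35
54 = 1*35 + 19
35 = 1*19 + 16
19 = 1*16 + 3
16 = 5*3 + 1
3 = 3*1 + 0
gcd(143, 947) = 1, so the inverse exists.
Bézout: 1 = 45*947 − 298*143.
So 143⁻¹ ≡ −298 ≡ 649 (mod 947).

649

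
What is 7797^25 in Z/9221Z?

25 in binary is 11001, i.e. 25 = 16 + 8 + 1.
7797^1 ≡ 7797 (mod 9221)
7797^2 ≡ 7797^2 = 60793209 ≡ 8377 (mod 9221)
7797^4 ≡ 8377^2 = 70174129 ≡ 2319 (mod 9221)
7797^8 ≡ 2319^2 = 5377761 ≡ 1918 (mod 9221)
7797^16 ≡ 1918^2 = 3678724 ≡ 8766 (mod 9221)
7797^25 = 7797^16 · 7797^8 · 7797^1 ≡ 8766 · 1918 · 7797 (mod 9221).
Accumulate the product:
8766 · 1918 = 16813188 ≡ 3305
3305 · 7797 = 25769085 ≡ 5611

5611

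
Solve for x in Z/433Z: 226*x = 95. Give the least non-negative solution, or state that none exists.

10

gcd(226, 433) = 1, so a unique solution mod 433 exists.
226⁻¹ ≡ 228 (mod 433).
x ≡ 228*95 ≡ 10 (mod 433).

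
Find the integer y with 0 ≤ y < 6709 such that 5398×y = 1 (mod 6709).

By the extended Euclidean algorithm:
6709 = 1×5398 + 1311
5398 = 4×1311 + 154
1311 = 8×154 + 79
154 = 1×79 + 75
79 = 1×75 + 4
75 = 18×4 + 3
4 = 1×3 + 1
3 = 3×1 + 0
gcd(5398, 6709) = 1, so the inverse exists.
Back-substitute for 1:
1 = 1×4 − 1×3
  = −1×75 + 19×4
  = 19×79 − 20×75
  = −20×154 + 39×79
  = 39×1311 − 332×154
  = −332×5398 + 1367×1311
  = 1367×6709 − 1699×5398
So 5398⁻¹ ≡ −1699 ≡ 5010 (mod 6709).

5010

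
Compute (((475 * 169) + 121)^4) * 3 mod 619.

475 * 169 = 80275 ≡ 424 (mod 619)
424 + 121 = 545
(545)^4 ≡ 359 (mod 619)
359 * 3 = 1077 ≡ 458 (mod 619)

458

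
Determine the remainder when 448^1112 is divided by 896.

448^1 ≡ 448 (mod 896)
448^2 ≡ 448^2 = 200704 ≡ 0 (mod 896)
448^4 ≡ 0^2 = 0 (mod 896)
448^8 ≡ 0^2 = 0 (mod 896)
448^16 ≡ 0^2 = 0 (mod 896)
448^32 ≡ 0^2 = 0 (mod 896)
448^64 ≡ 0^2 = 0 (mod 896)
448^128 ≡ 0^2 = 0 (mod 896)
448^256 ≡ 0^2 = 0 (mod 896)
448^512 ≡ 0^2 = 0 (mod 896)
448^1024 ≡ 0^2 = 0 (mod 896)
448^1112 = 448^1024 · 448^64 · 448^16 · 448^8 ≡ 0 · 0 · 0 · 0 (mod 896).
Accumulate the product:
0 · 0 = 0
0 · 0 = 0
0 · 0 = 0

0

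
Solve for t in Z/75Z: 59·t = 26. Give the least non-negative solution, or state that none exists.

64

gcd(59, 75) = 1, so a unique solution mod 75 exists.
59⁻¹ ≡ 14 (mod 75).
t ≡ 14·26 ≡ 64 (mod 75).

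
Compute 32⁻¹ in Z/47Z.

25

Apply the Euclidean algorithm and back-substitute:
47 = 1*32 + 15
32 = 2*15 + 2
15 = 7*2 + 1
2 = 2*1 + 0
gcd(32, 47) = 1, so the inverse exists.
Back-substitute for 1:
1 = 1*15 − 7*2
  = −7*32 + 15*15
  = 15*47 − 22*32
So 32⁻¹ ≡ −22 ≡ 25 (mod 47).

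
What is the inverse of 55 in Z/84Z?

Run the extended Euclidean algorithm:
84 = 1×55 + 29
55 = 1×29 + 26
29 = 1×26 + 3
26 = 8×3 + 2
3 = 1×2 + 1
2 = 2×1 + 0
gcd(55, 84) = 1, so the inverse exists.
Bézout: 1 = 19×84 − 29×55.
So 55⁻¹ ≡ −29 ≡ 55 (mod 84).

55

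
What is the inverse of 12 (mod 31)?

By the extended Euclidean algorithm:
31 = 2*12 + 7
12 = 1*7 + 5
7 = 1*5 + 2
5 = 2*2 + 1
2 = 2*1 + 0
gcd(12, 31) = 1, so the inverse exists.
Back-substitute for 1:
1 = 1*5 − 2*2
  = −2*7 + 3*5
  = 3*12 − 5*7
  = −5*31 + 13*12
So 12⁻¹ ≡ 13 (mod 31).

13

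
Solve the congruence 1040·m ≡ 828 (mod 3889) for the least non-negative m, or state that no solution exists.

gcd(1040, 3889) = 1, so a unique solution mod 3889 exists.
1040⁻¹ ≡ 2210 (mod 3889).
m ≡ 2210·828 ≡ 2050 (mod 3889).

2050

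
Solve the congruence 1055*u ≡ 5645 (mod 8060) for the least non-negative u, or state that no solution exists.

gcd(1055, 8060) = 5, and 5 | 5645, so solutions exist.
Divide through by 5: 211*u ≡ 1129 mod 1612.
211⁻¹ ≡ 191 (mod 1612).
u ≡ 191*1129 ≡ 1243 (mod 1612).
The smallest non-negative solution is u = 1243.

1243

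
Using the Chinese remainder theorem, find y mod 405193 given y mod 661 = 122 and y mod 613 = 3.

661⁻¹ mod 613: 661·447 ≡ 1 (mod 613), so 661⁻¹ ≡ 447.
y = 122 + 661·((3 − 122)·447 mod 613) = 122 + 661·138 = 91340.
Check: 91340 mod 661 = 122, 91340 mod 613 = 3. ✓

91340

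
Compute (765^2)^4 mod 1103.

(765)^2 ≡ 635 (mod 1103)
(635)^4 ≡ 923 (mod 1103)

923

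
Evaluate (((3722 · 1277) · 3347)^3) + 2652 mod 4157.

1367

3722 · 1277 = 4752994 ≡ 1543 (mod 4157)
1543 · 3347 = 5164421 ≡ 1427 (mod 4157)
(1427)^3 ≡ 2872 (mod 4157)
2872 + 2652 = 5524 ≡ 1367 (mod 4157)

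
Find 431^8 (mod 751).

581

By square-and-multiply:
431^1 ≡ 431 (mod 751)
431^2 ≡ 431^2 = 185761 ≡ 264 (mod 751)
431^4 ≡ 264^2 = 69696 ≡ 604 (mod 751)
431^8 ≡ 604^2 = 364816 ≡ 581 (mod 751)
So 431^8 ≡ 581 (mod 751).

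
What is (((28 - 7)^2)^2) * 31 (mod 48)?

28 - 7 = 21
(21)^2 ≡ 9 (mod 48)
(9)^2 ≡ 33 (mod 48)
33 * 31 = 1023 ≡ 15 (mod 48)

15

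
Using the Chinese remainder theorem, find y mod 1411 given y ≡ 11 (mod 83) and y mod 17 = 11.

83⁻¹ mod 17: 83×8 ≡ 1 (mod 17), so 83⁻¹ ≡ 8.
y = 11 + 83×((11 − 11)×8 mod 17) = 11 + 83×0 = 11.

11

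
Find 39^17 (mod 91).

65

17 in binary is 10001, i.e. 17 = 16 + 1.
39^1 ≡ 39 (mod 91)
39^2 ≡ 39^2 = 1521 ≡ 65 (mod 91)
39^4 ≡ 65^2 = 4225 ≡ 39 (mod 91)
39^8 ≡ 39^2 = 1521 ≡ 65 (mod 91)
39^16 ≡ 65^2 = 4225 ≡ 39 (mod 91)
39^17 = 39^16 * 39^1 ≡ 39 * 39 (mod 91).
39 * 39 = 1521 ≡ 65 (mod 91).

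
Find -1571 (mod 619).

-1571 = -3*619 + 286, so -1571 ≡ 286 (mod 619).

286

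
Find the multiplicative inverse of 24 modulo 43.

9

43 = 1×24 + 19
24 = 1×19 + 5
19 = 3×5 + 4
5 = 1×4 + 1
4 = 4×1 + 0
gcd(24, 43) = 1, so the inverse exists.
Bézout: 1 = −5×43 + 9×24.
So 24⁻¹ ≡ 9 (mod 43).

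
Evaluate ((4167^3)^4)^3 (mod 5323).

(4167)^3 ≡ 4706 (mod 5323)
(4706)^4 ≡ 4938 (mod 5323)
(4938)^3 ≡ 1258 (mod 5323)

1258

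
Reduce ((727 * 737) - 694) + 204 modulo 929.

205

727 * 737 = 535799 ≡ 695 (mod 929)
695 - 694 = 1
1 + 204 = 205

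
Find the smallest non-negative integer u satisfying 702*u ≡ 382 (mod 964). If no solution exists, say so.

gcd(702, 964) = 2, and 2 | 382, so solutions exist.
Divide through by 2: 351*u mod 482 = 191.
351⁻¹ ≡ 195 (mod 482).
u ≡ 195*191 ≡ 131 (mod 482).
The smallest non-negative solution is u = 131.

131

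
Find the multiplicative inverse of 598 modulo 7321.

6917

7321 = 12·598 + 145
598 = 4·145 + 18
145 = 8·18 + 1
18 = 18·1 + 0
gcd(598, 7321) = 1, so the inverse exists.
Back-substitute for 1:
1 = 1·145 − 8·18
  = −8·598 + 33·145
  = 33·7321 − 404·598
So 598⁻¹ ≡ −404 ≡ 6917 (mod 7321).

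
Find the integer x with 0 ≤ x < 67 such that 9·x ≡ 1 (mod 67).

15

67 = 7·9 + 4
9 = 2·4 + 1
4 = 4·1 + 0
gcd(9, 67) = 1, so the inverse exists.
Back-substitute for 1:
1 = 1·9 − 2·4
  = −2·67 + 15·9
So 9⁻¹ ≡ 15 (mod 67).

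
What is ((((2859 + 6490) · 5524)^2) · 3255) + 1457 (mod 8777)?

2859 + 6490 = 9349 ≡ 572 (mod 8777)
572 · 5524 = 3159728 ≡ 8 (mod 8777)
(8)^2 ≡ 64 (mod 8777)
64 · 3255 = 208320 ≡ 6449 (mod 8777)
6449 + 1457 = 7906

7906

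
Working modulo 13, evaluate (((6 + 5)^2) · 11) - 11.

7

6 + 5 = 11
(11)^2 ≡ 4 (mod 13)
4 · 11 = 44 ≡ 5 (mod 13)
5 - 11 = -6 ≡ 7 (mod 13)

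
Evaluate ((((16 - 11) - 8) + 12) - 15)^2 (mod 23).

16 - 11 = 5
5 - 8 = -3 ≡ 20 (mod 23)
20 + 12 = 32 ≡ 9 (mod 23)
9 - 15 = -6 ≡ 17 (mod 23)
(17)^2 ≡ 13 (mod 23)

13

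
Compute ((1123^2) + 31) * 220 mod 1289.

528

(1123)^2 ≡ 487 (mod 1289)
487 + 31 = 518
518 * 220 = 113960 ≡ 528 (mod 1289)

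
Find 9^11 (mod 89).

9^1 ≡ 9 (mod 89)
9^2 ≡ 9^2 = 81 (mod 89)
9^4 ≡ 81^2 = 6561 ≡ 64 (mod 89)
9^8 ≡ 64^2 = 4096 ≡ 2 (mod 89)
9^11 = 9^8 * 9^2 * 9^1 ≡ 2 * 81 * 9 (mod 89).
Accumulate the product:
2 * 81 = 162 ≡ 73
73 * 9 = 657 ≡ 34

34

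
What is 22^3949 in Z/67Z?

1

By square-and-multiply:
3949 in binary is 111101101101, i.e. 3949 = 2048 + 1024 + 512 + 256 + 64 + 32 + 8 + 4 + 1.
22^1 ≡ 22 (mod 67)
22^2 ≡ 22^2 = 484 ≡ 15 (mod 67)
22^4 ≡ 15^2 = 225 ≡ 24 (mod 67)
22^8 ≡ 24^2 = 576 ≡ 40 (mod 67)
22^16 ≡ 40^2 = 1600 ≡ 59 (mod 67)
22^32 ≡ 59^2 = 3481 ≡ 64 (mod 67)
22^64 ≡ 64^2 = 4096 ≡ 9 (mod 67)
22^128 ≡ 9^2 = 81 ≡ 14 (mod 67)
22^256 ≡ 14^2 = 196 ≡ 62 (mod 67)
22^512 ≡ 62^2 = 3844 ≡ 25 (mod 67)
22^1024 ≡ 25^2 = 625 ≡ 22 (mod 67)
22^2048 ≡ 22^2 = 484 ≡ 15 (mod 67)
22^3949 = 22^2048 * 22^1024 * 22^512 * 22^256 * 22^64 * 22^32 * 22^8 * 22^4 * 22^1 ≡ 15 * 22 * 25 * 62 * 9 * 64 * 40 * 24 * 22 (mod 67).
Accumulate the product:
15 * 22 = 330 ≡ 62
62 * 25 = 1550 ≡ 9
9 * 62 = 558 ≡ 22
22 * 9 = 198 ≡ 64
64 * 64 = 4096 ≡ 9
9 * 40 = 360 ≡ 25
25 * 24 = 600 ≡ 64
64 * 22 = 1408 ≡ 1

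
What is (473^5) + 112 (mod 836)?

365

(473)^5 ≡ 253 (mod 836)
253 + 112 = 365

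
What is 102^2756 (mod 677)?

263

By square-and-multiply:
2756 in binary is 101011000100, i.e. 2756 = 2048 + 512 + 128 + 64 + 4.
102^1 ≡ 102 (mod 677)
102^2 ≡ 102^2 = 10404 ≡ 249 (mod 677)
102^4 ≡ 249^2 = 62001 ≡ 394 (mod 677)
102^8 ≡ 394^2 = 155236 ≡ 203 (mod 677)
102^16 ≡ 203^2 = 41209 ≡ 589 (mod 677)
102^32 ≡ 589^2 = 346921 ≡ 297 (mod 677)
102^64 ≡ 297^2 = 88209 ≡ 199 (mod 677)
102^128 ≡ 199^2 = 39601 ≡ 335 (mod 677)
102^256 ≡ 335^2 = 112225 ≡ 520 (mod 677)
102^512 ≡ 520^2 = 270400 ≡ 277 (mod 677)
102^1024 ≡ 277^2 = 76729 ≡ 228 (mod 677)
102^2048 ≡ 228^2 = 51984 ≡ 532 (mod 677)
102^2756 = 102^2048 · 102^512 · 102^128 · 102^64 · 102^4 ≡ 532 · 277 · 335 · 199 · 394 (mod 677).
Accumulate the product:
532 · 277 = 147364 ≡ 455
455 · 335 = 152425 ≡ 100
100 · 199 = 19900 ≡ 267
267 · 394 = 105198 ≡ 263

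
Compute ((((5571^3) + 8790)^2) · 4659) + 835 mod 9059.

731

(5571)^3 ≡ 7319 (mod 9059)
7319 + 8790 = 16109 ≡ 7050 (mod 9059)
(7050)^2 ≡ 4826 (mod 9059)
4826 · 4659 = 22484334 ≡ 8955 (mod 9059)
8955 + 835 = 9790 ≡ 731 (mod 9059)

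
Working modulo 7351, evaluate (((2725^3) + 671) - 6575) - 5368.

5842

(2725)^3 ≡ 2412 (mod 7351)
2412 + 671 = 3083
3083 - 6575 = -3492 ≡ 3859 (mod 7351)
3859 - 5368 = -1509 ≡ 5842 (mod 7351)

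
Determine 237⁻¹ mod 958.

287

Run the extended Euclidean algorithm:
958 = 4·237 + 10
237 = 23·10 + 7
10 = 1·7 + 3
7 = 2·3 + 1
3 = 3·1 + 0
gcd(237, 958) = 1, so the inverse exists.
Bézout: 1 = −71·958 + 287·237.
So 237⁻¹ ≡ 287 (mod 958).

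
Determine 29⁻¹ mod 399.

344

399 = 13·29 + 22
29 = 1·22 + 7
22 = 3·7 + 1
7 = 7·1 + 0
gcd(29, 399) = 1, so the inverse exists.
Back-substitute for 1:
1 = 1·22 − 3·7
  = −3·29 + 4·22
  = 4·399 − 55·29
So 29⁻¹ ≡ −55 ≡ 344 (mod 399).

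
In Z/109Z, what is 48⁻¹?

25

By the extended Euclidean algorithm:
109 = 2*48 + 13
48 = 3*13 + 9
13 = 1*9 + 4
9 = 2*4 + 1
4 = 4*1 + 0
gcd(48, 109) = 1, so the inverse exists.
Back-substitute for 1:
1 = 1*9 − 2*4
  = −2*13 + 3*9
  = 3*48 − 11*13
  = −11*109 + 25*48
So 48⁻¹ ≡ 25 (mod 109).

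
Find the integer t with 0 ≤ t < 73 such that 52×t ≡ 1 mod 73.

66

73 = 1×52 + 21
52 = 2×21 + 10
21 = 2×10 + 1
10 = 10×1 + 0
gcd(52, 73) = 1, so the inverse exists.
Bézout: 1 = 5×73 − 7×52.
So 52⁻¹ ≡ −7 ≡ 66 (mod 73).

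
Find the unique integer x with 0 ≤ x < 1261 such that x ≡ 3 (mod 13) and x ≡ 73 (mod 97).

1043

13⁻¹ mod 97: 13·15 ≡ 1 (mod 97), so 13⁻¹ ≡ 15.
x = 3 + 13·((73 − 3)·15 mod 97) = 3 + 13·80 = 1043.
Check: 1043 mod 13 = 3, 1043 mod 97 = 73. ✓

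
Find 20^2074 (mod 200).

0

20^1 ≡ 20 (mod 200)
20^2 ≡ 20^2 = 400 ≡ 0 (mod 200)
20^4 ≡ 0^2 = 0 (mod 200)
20^8 ≡ 0^2 = 0 (mod 200)
20^16 ≡ 0^2 = 0 (mod 200)
20^32 ≡ 0^2 = 0 (mod 200)
20^64 ≡ 0^2 = 0 (mod 200)
20^128 ≡ 0^2 = 0 (mod 200)
20^256 ≡ 0^2 = 0 (mod 200)
20^512 ≡ 0^2 = 0 (mod 200)
20^1024 ≡ 0^2 = 0 (mod 200)
20^2048 ≡ 0^2 = 0 (mod 200)
20^2074 = 20^2048 * 20^16 * 20^8 * 20^2 ≡ 0 * 0 * 0 * 0 (mod 200).
Accumulate the product:
0 * 0 = 0
0 * 0 = 0
0 * 0 = 0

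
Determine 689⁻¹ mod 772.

93

772 = 1*689 + 83
689 = 8*83 + 25
83 = 3*25 + 8
25 = 3*8 + 1
8 = 8*1 + 0
gcd(689, 772) = 1, so the inverse exists.
Bézout: 1 = −83*772 + 93*689.
So 689⁻¹ ≡ 93 (mod 772).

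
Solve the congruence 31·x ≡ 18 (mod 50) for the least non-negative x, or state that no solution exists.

gcd(31, 50) = 1, so a unique solution mod 50 exists.
31⁻¹ ≡ 21 (mod 50).
x ≡ 21·18 ≡ 28 (mod 50).

28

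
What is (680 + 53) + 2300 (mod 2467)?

566

680 + 53 = 733
733 + 2300 = 3033 ≡ 566 (mod 2467)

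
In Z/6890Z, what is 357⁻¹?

193

By the extended Euclidean algorithm:
6890 = 19*357 + 107
357 = 3*107 + 36
107 = 2*36 + 35
36 = 1*35 + 1
35 = 35*1 + 0
gcd(357, 6890) = 1, so the inverse exists.
Bézout: 1 = −10*6890 + 193*357.
So 357⁻¹ ≡ 193 (mod 6890).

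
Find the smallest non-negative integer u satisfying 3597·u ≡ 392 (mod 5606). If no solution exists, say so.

410

gcd(3597, 5606) = 1, so a unique solution mod 5606 exists.
3597⁻¹ ≡ 759 (mod 5606).
u ≡ 759·392 ≡ 410 (mod 5606).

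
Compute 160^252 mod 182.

92

Compute successive squares:
252 in binary is 11111100, i.e. 252 = 128 + 64 + 32 + 16 + 8 + 4.
160^1 ≡ 160 (mod 182)
160^2 ≡ 160^2 = 25600 ≡ 120 (mod 182)
160^4 ≡ 120^2 = 14400 ≡ 22 (mod 182)
160^8 ≡ 22^2 = 484 ≡ 120 (mod 182)
160^16 ≡ 120^2 = 14400 ≡ 22 (mod 182)
160^32 ≡ 22^2 = 484 ≡ 120 (mod 182)
160^64 ≡ 120^2 = 14400 ≡ 22 (mod 182)
160^128 ≡ 22^2 = 484 ≡ 120 (mod 182)
160^252 = 160^128 · 160^64 · 160^32 · 160^16 · 160^8 · 160^4 ≡ 120 · 22 · 120 · 22 · 120 · 22 (mod 182).
Accumulate the product:
120 · 22 = 2640 ≡ 92
92 · 120 = 11040 ≡ 120
120 · 22 = 2640 ≡ 92
92 · 120 = 11040 ≡ 120
120 · 22 = 2640 ≡ 92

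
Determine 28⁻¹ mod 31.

Run the extended Euclidean algorithm:
31 = 1·28 + 3
28 = 9·3 + 1
3 = 3·1 + 0
gcd(28, 31) = 1, so the inverse exists.
Back-substitute for 1:
1 = 1·28 − 9·3
  = −9·31 + 10·28
So 28⁻¹ ≡ 10 (mod 31).

10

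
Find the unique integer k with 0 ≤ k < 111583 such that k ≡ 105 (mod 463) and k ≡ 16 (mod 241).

107984

463⁻¹ mod 241: 463·38 ≡ 1 (mod 241), so 463⁻¹ ≡ 38.
k = 105 + 463·((16 − 105)·38 mod 241) = 105 + 463·233 = 107984.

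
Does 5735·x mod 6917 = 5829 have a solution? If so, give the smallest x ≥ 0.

2646

gcd(5735, 6917) = 1, so a unique solution mod 6917 exists.
5735⁻¹ ≡ 4664 (mod 6917).
x ≡ 4664·5829 ≡ 2646 (mod 6917).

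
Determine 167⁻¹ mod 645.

533

By the extended Euclidean algorithm:
645 = 3×167 + 144
167 = 1×144 + 23
144 = 6×23 + 6
23 = 3×6 + 5
6 = 1×5 + 1
5 = 5×1 + 0
gcd(167, 645) = 1, so the inverse exists.
Bézout: 1 = 29×645 − 112×167.
So 167⁻¹ ≡ −112 ≡ 533 (mod 645).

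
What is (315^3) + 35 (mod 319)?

290

(315)^3 ≡ 255 (mod 319)
255 + 35 = 290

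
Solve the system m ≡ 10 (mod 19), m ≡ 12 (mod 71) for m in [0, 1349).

580

19⁻¹ mod 71: 19·15 ≡ 1 (mod 71), so 19⁻¹ ≡ 15.
m = 10 + 19·((12 − 10)·15 mod 71) = 10 + 19·30 = 580.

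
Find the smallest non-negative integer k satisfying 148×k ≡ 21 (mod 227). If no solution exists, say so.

198

gcd(148, 227) = 1, so a unique solution mod 227 exists.
148⁻¹ ≡ 204 (mod 227).
k ≡ 204×21 ≡ 198 (mod 227).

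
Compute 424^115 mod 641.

507

Using repeated squaring:
424^1 ≡ 424 (mod 641)
424^2 ≡ 424^2 = 179776 ≡ 296 (mod 641)
424^4 ≡ 296^2 = 87616 ≡ 440 (mod 641)
424^8 ≡ 440^2 = 193600 ≡ 18 (mod 641)
424^16 ≡ 18^2 = 324 (mod 641)
424^32 ≡ 324^2 = 104976 ≡ 493 (mod 641)
424^64 ≡ 493^2 = 243049 ≡ 110 (mod 641)
424^115 = 424^64 · 424^32 · 424^16 · 424^2 · 424^1 ≡ 110 · 493 · 324 · 296 · 424 (mod 641).
Accumulate the product:
110 · 493 = 54230 ≡ 386
386 · 324 = 125064 ≡ 69
69 · 296 = 20424 ≡ 553
553 · 424 = 234472 ≡ 507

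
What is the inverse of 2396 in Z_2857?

471

2857 = 1·2396 + 461
2396 = 5·461 + 91
461 = 5·91 + 6
91 = 15·6 + 1
6 = 6·1 + 0
gcd(2396, 2857) = 1, so the inverse exists.
Back-substitute for 1:
1 = 1·91 − 15·6
  = −15·461 + 76·91
  = 76·2396 − 395·461
  = −395·2857 + 471·2396
So 2396⁻¹ ≡ 471 (mod 2857).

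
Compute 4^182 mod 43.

Compute successive squares:
182 in binary is 10110110, i.e. 182 = 128 + 32 + 16 + 4 + 2.
4^1 ≡ 4 (mod 43)
4^2 ≡ 4^2 = 16 (mod 43)
4^4 ≡ 16^2 = 256 ≡ 41 (mod 43)
4^8 ≡ 41^2 = 1681 ≡ 4 (mod 43)
4^16 ≡ 4^2 = 16 (mod 43)
4^32 ≡ 16^2 = 256 ≡ 41 (mod 43)
4^64 ≡ 41^2 = 1681 ≡ 4 (mod 43)
4^128 ≡ 4^2 = 16 (mod 43)
4^182 = 4^128 * 4^32 * 4^16 * 4^4 * 4^2 ≡ 16 * 41 * 16 * 41 * 16 (mod 43).
Accumulate the product:
16 * 41 = 656 ≡ 11
11 * 16 = 176 ≡ 4
4 * 41 = 164 ≡ 35
35 * 16 = 560 ≡ 1

1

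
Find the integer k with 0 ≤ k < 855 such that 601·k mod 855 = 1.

Run the extended Euclidean algorithm:
855 = 1×601 + 254
601 = 2×254 + 93
254 = 2×93 + 68
93 = 1×68 + 25
68 = 2×25 + 18
25 = 1×18 + 7
18 = 2×7 + 4
7 = 1×4 + 3
4 = 1×3 + 1
3 = 3×1 + 0
gcd(601, 855) = 1, so the inverse exists.
Back-substitute for 1:
1 = 1×4 − 1×3
  = −1×7 + 2×4
  = 2×18 − 5×7
  = −5×25 + 7×18
  = 7×68 − 19×25
  = −19×93 + 26×68
  = 26×254 − 71×93
  = −71×601 + 168×254
  = 168×855 − 239×601
So 601⁻¹ ≡ −239 ≡ 616 (mod 855).

616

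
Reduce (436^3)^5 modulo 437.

436

(436)^3 ≡ 436 (mod 437)
(436)^5 ≡ 436 (mod 437)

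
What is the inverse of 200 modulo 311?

Run the extended Euclidean algorithm:
311 = 1·200 + 111
200 = 1·111 + 89
111 = 1·89 + 22
89 = 4·22 + 1
22 = 22·1 + 0
gcd(200, 311) = 1, so the inverse exists.
Bézout: 1 = −9·311 + 14·200.
So 200⁻¹ ≡ 14 (mod 311).

14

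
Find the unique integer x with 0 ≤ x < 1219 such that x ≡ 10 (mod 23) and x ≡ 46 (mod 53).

23⁻¹ mod 53: 23·30 ≡ 1 (mod 53), so 23⁻¹ ≡ 30.
x = 10 + 23·((46 − 10)·30 mod 53) = 10 + 23·20 = 470.
Check: 470 mod 23 = 10, 470 mod 53 = 46. ✓

470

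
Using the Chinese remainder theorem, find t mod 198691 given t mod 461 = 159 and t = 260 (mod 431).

461⁻¹ mod 431: 461·273 ≡ 1 (mod 431), so 461⁻¹ ≡ 273.
t = 159 + 461·((260 − 159)·273 mod 431) = 159 + 461·420 = 193779.

193779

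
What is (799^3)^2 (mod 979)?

598

(799)^3 ≡ 882 (mod 979)
(882)^2 ≡ 598 (mod 979)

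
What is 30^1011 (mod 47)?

Using repeated squaring:
1011 in binary is 1111110011, i.e. 1011 = 512 + 256 + 128 + 64 + 32 + 16 + 2 + 1.
30^1 ≡ 30 (mod 47)
30^2 ≡ 30^2 = 900 ≡ 7 (mod 47)
30^4 ≡ 7^2 = 49 ≡ 2 (mod 47)
30^8 ≡ 2^2 = 4 (mod 47)
30^16 ≡ 4^2 = 16 (mod 47)
30^32 ≡ 16^2 = 256 ≡ 21 (mod 47)
30^64 ≡ 21^2 = 441 ≡ 18 (mod 47)
30^128 ≡ 18^2 = 324 ≡ 42 (mod 47)
30^256 ≡ 42^2 = 1764 ≡ 25 (mod 47)
30^512 ≡ 25^2 = 625 ≡ 14 (mod 47)
30^1011 = 30^512 · 30^256 · 30^128 · 30^64 · 30^32 · 30^16 · 30^2 · 30^1 ≡ 14 · 25 · 42 · 18 · 21 · 16 · 7 · 30 (mod 47).
Accumulate the product:
14 · 25 = 350 ≡ 21
21 · 42 = 882 ≡ 36
36 · 18 = 648 ≡ 37
37 · 21 = 777 ≡ 25
25 · 16 = 400 ≡ 24
24 · 7 = 168 ≡ 27
27 · 30 = 810 ≡ 11

11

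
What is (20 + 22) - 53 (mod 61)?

20 + 22 = 42
42 - 53 = -11 ≡ 50 (mod 61)

50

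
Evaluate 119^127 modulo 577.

119^1 ≡ 119 (mod 577)
119^2 ≡ 119^2 = 14161 ≡ 313 (mod 577)
119^4 ≡ 313^2 = 97969 ≡ 456 (mod 577)
119^8 ≡ 456^2 = 207936 ≡ 216 (mod 577)
119^16 ≡ 216^2 = 46656 ≡ 496 (mod 577)
119^32 ≡ 496^2 = 246016 ≡ 214 (mod 577)
119^64 ≡ 214^2 = 45796 ≡ 213 (mod 577)
119^127 = 119^64 * 119^32 * 119^16 * 119^8 * 119^4 * 119^2 * 119^1 ≡ 213 * 214 * 496 * 216 * 456 * 313 * 119 (mod 577).
Accumulate the product:
213 * 214 = 45582 ≡ 576
576 * 496 = 285696 ≡ 81
81 * 216 = 17496 ≡ 186
186 * 456 = 84816 ≡ 574
574 * 313 = 179662 ≡ 215
215 * 119 = 25585 ≡ 197

197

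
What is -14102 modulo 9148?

4194

-14102 = -2*9148 + 4194, so -14102 ≡ 4194 (mod 9148).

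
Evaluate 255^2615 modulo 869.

255^1 ≡ 255 (mod 869)
255^2 ≡ 255^2 = 65025 ≡ 719 (mod 869)
255^4 ≡ 719^2 = 516961 ≡ 775 (mod 869)
255^8 ≡ 775^2 = 600625 ≡ 146 (mod 869)
255^16 ≡ 146^2 = 21316 ≡ 460 (mod 869)
255^32 ≡ 460^2 = 211600 ≡ 433 (mod 869)
255^64 ≡ 433^2 = 187489 ≡ 654 (mod 869)
255^128 ≡ 654^2 = 427716 ≡ 168 (mod 869)
255^256 ≡ 168^2 = 28224 ≡ 416 (mod 869)
255^512 ≡ 416^2 = 173056 ≡ 125 (mod 869)
255^1024 ≡ 125^2 = 15625 ≡ 852 (mod 869)
255^2048 ≡ 852^2 = 725904 ≡ 289 (mod 869)
255^2615 = 255^2048 × 255^512 × 255^32 × 255^16 × 255^4 × 255^2 × 255^1 ≡ 289 × 125 × 433 × 460 × 775 × 719 × 255 (mod 869).
Accumulate the product:
289 × 125 = 36125 ≡ 496
496 × 433 = 214768 ≡ 125
125 × 460 = 57500 ≡ 146
146 × 775 = 113150 ≡ 180
180 × 719 = 129420 ≡ 808
808 × 255 = 206040 ≡ 87

87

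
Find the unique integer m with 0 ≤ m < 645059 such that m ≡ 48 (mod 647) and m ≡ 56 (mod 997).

647⁻¹ mod 997: 647×94 ≡ 1 (mod 997), so 647⁻¹ ≡ 94.
m = 48 + 647×((56 − 48)×94 mod 997) = 48 + 647×752 = 486592.

486592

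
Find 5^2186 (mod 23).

16

2186 in binary is 100010001010, i.e. 2186 = 2048 + 128 + 8 + 2.
5^1 ≡ 5 (mod 23)
5^2 ≡ 5^2 = 25 ≡ 2 (mod 23)
5^4 ≡ 2^2 = 4 (mod 23)
5^8 ≡ 4^2 = 16 (mod 23)
5^16 ≡ 16^2 = 256 ≡ 3 (mod 23)
5^32 ≡ 3^2 = 9 (mod 23)
5^64 ≡ 9^2 = 81 ≡ 12 (mod 23)
5^128 ≡ 12^2 = 144 ≡ 6 (mod 23)
5^256 ≡ 6^2 = 36 ≡ 13 (mod 23)
5^512 ≡ 13^2 = 169 ≡ 8 (mod 23)
5^1024 ≡ 8^2 = 64 ≡ 18 (mod 23)
5^2048 ≡ 18^2 = 324 ≡ 2 (mod 23)
5^2186 = 5^2048 · 5^128 · 5^8 · 5^2 ≡ 2 · 6 · 16 · 2 (mod 23).
Accumulate the product:
2 · 6 = 12
12 · 16 = 192 ≡ 8
8 · 2 = 16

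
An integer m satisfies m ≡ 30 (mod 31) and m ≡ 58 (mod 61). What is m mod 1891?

31⁻¹ mod 61: 31·2 ≡ 1 (mod 61), so 31⁻¹ ≡ 2.
m = 30 + 31·((58 − 30)·2 mod 61) = 30 + 31·56 = 1766.

1766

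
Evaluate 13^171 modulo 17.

Using repeated squaring:
171 in binary is 10101011, i.e. 171 = 128 + 32 + 8 + 2 + 1.
13^1 ≡ 13 (mod 17)
13^2 ≡ 13^2 = 169 ≡ 16 (mod 17)
13^4 ≡ 16^2 = 256 ≡ 1 (mod 17)
13^8 ≡ 1^2 = 1 (mod 17)
13^16 ≡ 1^2 = 1 (mod 17)
13^32 ≡ 1^2 = 1 (mod 17)
13^64 ≡ 1^2 = 1 (mod 17)
13^128 ≡ 1^2 = 1 (mod 17)
13^171 = 13^128 × 13^32 × 13^8 × 13^2 × 13^1 ≡ 1 × 1 × 1 × 16 × 13 (mod 17).
Accumulate the product:
1 × 1 = 1
1 × 1 = 1
1 × 16 = 16
16 × 13 = 208 ≡ 4

4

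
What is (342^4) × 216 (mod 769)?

(342)^4 ≡ 393 (mod 769)
393 × 216 = 84888 ≡ 298 (mod 769)

298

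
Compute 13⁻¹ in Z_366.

169

366 = 28*13 + 2
13 = 6*2 + 1
2 = 2*1 + 0
gcd(13, 366) = 1, so the inverse exists.
Bézout: 1 = −6*366 + 169*13.
So 13⁻¹ ≡ 169 (mod 366).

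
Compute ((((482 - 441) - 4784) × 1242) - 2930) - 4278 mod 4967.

2782

482 - 441 = 41
41 - 4784 = -4743 ≡ 224 (mod 4967)
224 × 1242 = 278208 ≡ 56 (mod 4967)
56 - 2930 = -2874 ≡ 2093 (mod 4967)
2093 - 4278 = -2185 ≡ 2782 (mod 4967)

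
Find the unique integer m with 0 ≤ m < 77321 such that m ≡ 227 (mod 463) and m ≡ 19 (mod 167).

31248

463⁻¹ mod 167: 463*145 ≡ 1 (mod 167), so 463⁻¹ ≡ 145.
m = 227 + 463*((19 − 227)*145 mod 167) = 227 + 463*67 = 31248.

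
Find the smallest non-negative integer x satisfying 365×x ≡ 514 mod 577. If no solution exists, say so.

gcd(365, 577) = 1, so a unique solution mod 577 exists.
365⁻¹ ≡ 264 (mod 577).
x ≡ 264×514 ≡ 101 (mod 577).

101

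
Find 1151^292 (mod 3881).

292 in binary is 100100100, i.e. 292 = 256 + 32 + 4.
1151^1 ≡ 1151 (mod 3881)
1151^2 ≡ 1151^2 = 1324801 ≡ 1380 (mod 3881)
1151^4 ≡ 1380^2 = 1904400 ≡ 2710 (mod 3881)
1151^8 ≡ 2710^2 = 7344100 ≡ 1248 (mod 3881)
1151^16 ≡ 1248^2 = 1557504 ≡ 1223 (mod 3881)
1151^32 ≡ 1223^2 = 1495729 ≡ 1544 (mod 3881)
1151^64 ≡ 1544^2 = 2383936 ≡ 1002 (mod 3881)
1151^128 ≡ 1002^2 = 1004004 ≡ 2706 (mod 3881)
1151^256 ≡ 2706^2 = 7322436 ≡ 2870 (mod 3881)
1151^292 = 1151^256 * 1151^32 * 1151^4 ≡ 2870 * 1544 * 2710 (mod 3881).
Accumulate the product:
2870 * 1544 = 4431280 ≡ 3059
3059 * 2710 = 8289890 ≡ 74

74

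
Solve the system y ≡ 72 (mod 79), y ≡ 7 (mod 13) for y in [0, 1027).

79⁻¹ mod 13: 79×1 ≡ 1 (mod 13), so 79⁻¹ ≡ 1.
y = 72 + 79×((7 − 72)×1 mod 13) = 72 + 79×0 = 72.

72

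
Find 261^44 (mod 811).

44 in binary is 101100, i.e. 44 = 32 + 8 + 4.
261^1 ≡ 261 (mod 811)
261^2 ≡ 261^2 = 68121 ≡ 808 (mod 811)
261^4 ≡ 808^2 = 652864 ≡ 9 (mod 811)
261^8 ≡ 9^2 = 81 (mod 811)
261^16 ≡ 81^2 = 6561 ≡ 73 (mod 811)
261^32 ≡ 73^2 = 5329 ≡ 463 (mod 811)
261^44 = 261^32 × 261^8 × 261^4 ≡ 463 × 81 × 9 (mod 811).
Accumulate the product:
463 × 81 = 37503 ≡ 197
197 × 9 = 1773 ≡ 151

151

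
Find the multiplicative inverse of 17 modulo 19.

9

19 = 1*17 + 2
17 = 8*2 + 1
2 = 2*1 + 0
gcd(17, 19) = 1, so the inverse exists.
Back-substitute for 1:
1 = 1*17 − 8*2
  = −8*19 + 9*17
So 17⁻¹ ≡ 9 (mod 19).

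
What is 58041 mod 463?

58041 = 125×463 + 166, so 58041 ≡ 166 (mod 463).

166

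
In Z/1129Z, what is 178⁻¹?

1129 = 6·178 + 61
178 = 2·61 + 56
61 = 1·56 + 5
56 = 11·5 + 1
5 = 5·1 + 0
gcd(178, 1129) = 1, so the inverse exists.
Back-substitute for 1:
1 = 1·56 − 11·5
  = −11·61 + 12·56
  = 12·178 − 35·61
  = −35·1129 + 222·178
So 178⁻¹ ≡ 222 (mod 1129).

222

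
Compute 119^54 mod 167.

Using repeated squaring:
119^1 ≡ 119 (mod 167)
119^2 ≡ 119^2 = 14161 ≡ 133 (mod 167)
119^4 ≡ 133^2 = 17689 ≡ 154 (mod 167)
119^8 ≡ 154^2 = 23716 ≡ 2 (mod 167)
119^16 ≡ 2^2 = 4 (mod 167)
119^32 ≡ 4^2 = 16 (mod 167)
119^54 = 119^32 · 119^16 · 119^4 · 119^2 ≡ 16 · 4 · 154 · 133 (mod 167).
Accumulate the product:
16 · 4 = 64
64 · 154 = 9856 ≡ 3
3 · 133 = 399 ≡ 65

65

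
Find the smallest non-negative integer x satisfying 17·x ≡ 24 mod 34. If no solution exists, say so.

gcd(17, 34) = 17, and 17 does not divide 24.
So the congruence has no solution.

no solution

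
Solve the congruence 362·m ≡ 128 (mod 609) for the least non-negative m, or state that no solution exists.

gcd(362, 609) = 1, so a unique solution mod 609 exists.
362⁻¹ ≡ 143 (mod 609).
m ≡ 143·128 ≡ 34 (mod 609).

34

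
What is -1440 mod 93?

-1440 = -16×93 + 48, so -1440 ≡ 48 (mod 93).

48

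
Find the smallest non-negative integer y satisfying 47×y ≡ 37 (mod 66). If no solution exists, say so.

gcd(47, 66) = 1, so a unique solution mod 66 exists.
47⁻¹ ≡ 59 (mod 66).
y ≡ 59×37 ≡ 5 (mod 66).

5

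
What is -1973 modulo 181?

-1973 = -11×181 + 18, so -1973 ≡ 18 (mod 181).

18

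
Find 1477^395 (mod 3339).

Compute successive squares:
395 in binary is 110001011, i.e. 395 = 256 + 128 + 8 + 2 + 1.
1477^1 ≡ 1477 (mod 3339)
1477^2 ≡ 1477^2 = 2181529 ≡ 1162 (mod 3339)
1477^4 ≡ 1162^2 = 1350244 ≡ 1288 (mod 3339)
1477^8 ≡ 1288^2 = 1658944 ≡ 2800 (mod 3339)
1477^16 ≡ 2800^2 = 7840000 ≡ 28 (mod 3339)
1477^32 ≡ 28^2 = 784 (mod 3339)
1477^64 ≡ 784^2 = 614656 ≡ 280 (mod 3339)
1477^128 ≡ 280^2 = 78400 ≡ 1603 (mod 3339)
1477^256 ≡ 1603^2 = 2569609 ≡ 1918 (mod 3339)
1477^395 = 1477^256 · 1477^128 · 1477^8 · 1477^2 · 1477^1 ≡ 1918 · 1603 · 2800 · 1162 · 1477 (mod 3339).
Accumulate the product:
1918 · 1603 = 3074554 ≡ 2674
2674 · 2800 = 7487200 ≡ 1162
1162 · 1162 = 1350244 ≡ 1288
1288 · 1477 = 1902376 ≡ 2485

2485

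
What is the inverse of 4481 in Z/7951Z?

4585

7951 = 1·4481 + 3470
4481 = 1·3470 + 1011
3470 = 3·1011 + 437
1011 = 2·437 + 137
437 = 3·137 + 26
137 = 5·26 + 7
26 = 3·7 + 5
7 = 1·5 + 2
5 = 2·2 + 1
2 = 2·1 + 0
gcd(4481, 7951) = 1, so the inverse exists.
Bézout: 1 = 1897·7951 − 3366·4481.
So 4481⁻¹ ≡ −3366 ≡ 4585 (mod 7951).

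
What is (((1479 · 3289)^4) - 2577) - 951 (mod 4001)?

1513

1479 · 3289 = 4864431 ≡ 3216 (mod 4001)
(3216)^4 ≡ 1040 (mod 4001)
1040 - 2577 = -1537 ≡ 2464 (mod 4001)
2464 - 951 = 1513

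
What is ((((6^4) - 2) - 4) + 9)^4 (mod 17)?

4

(6)^4 ≡ 4 (mod 17)
4 - 2 = 2
2 - 4 = -2 ≡ 15 (mod 17)
15 + 9 = 24 ≡ 7 (mod 17)
(7)^4 ≡ 4 (mod 17)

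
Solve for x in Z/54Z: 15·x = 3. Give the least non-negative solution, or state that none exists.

gcd(15, 54) = 3, and 3 | 3, so solutions exist.
Divide through by 3: 5·x mod 18 = 1.
5⁻¹ ≡ 11 (mod 18).
x ≡ 11·1 ≡ 11 (mod 18).
The smallest non-negative solution is x = 11.

11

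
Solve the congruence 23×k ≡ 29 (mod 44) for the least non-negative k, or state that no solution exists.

7

gcd(23, 44) = 1, so a unique solution mod 44 exists.
23⁻¹ ≡ 23 (mod 44).
k ≡ 23×29 ≡ 7 (mod 44).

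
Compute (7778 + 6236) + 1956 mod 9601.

7778 + 6236 = 14014 ≡ 4413 (mod 9601)
4413 + 1956 = 6369

6369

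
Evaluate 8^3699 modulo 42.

3699 in binary is 111001110011, i.e. 3699 = 2048 + 1024 + 512 + 64 + 32 + 16 + 2 + 1.
8^1 ≡ 8 (mod 42)
8^2 ≡ 8^2 = 64 ≡ 22 (mod 42)
8^4 ≡ 22^2 = 484 ≡ 22 (mod 42)
8^8 ≡ 22^2 = 484 ≡ 22 (mod 42)
8^16 ≡ 22^2 = 484 ≡ 22 (mod 42)
8^32 ≡ 22^2 = 484 ≡ 22 (mod 42)
8^64 ≡ 22^2 = 484 ≡ 22 (mod 42)
8^128 ≡ 22^2 = 484 ≡ 22 (mod 42)
8^256 ≡ 22^2 = 484 ≡ 22 (mod 42)
8^512 ≡ 22^2 = 484 ≡ 22 (mod 42)
8^1024 ≡ 22^2 = 484 ≡ 22 (mod 42)
8^2048 ≡ 22^2 = 484 ≡ 22 (mod 42)
8^3699 = 8^2048 × 8^1024 × 8^512 × 8^64 × 8^32 × 8^16 × 8^2 × 8^1 ≡ 22 × 22 × 22 × 22 × 22 × 22 × 22 × 8 (mod 42).
Accumulate the product:
22 × 22 = 484 ≡ 22
22 × 22 = 484 ≡ 22
22 × 22 = 484 ≡ 22
22 × 22 = 484 ≡ 22
22 × 22 = 484 ≡ 22
22 × 22 = 484 ≡ 22
22 × 8 = 176 ≡ 8

8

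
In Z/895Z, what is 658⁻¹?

895 = 1*658 + 237
658 = 2*237 + 184
237 = 1*184 + 53
184 = 3*53 + 25
53 = 2*25 + 3
25 = 8*3 + 1
3 = 3*1 + 0
gcd(658, 895) = 1, so the inverse exists.
Bézout: 1 = −211*895 + 287*658.
So 658⁻¹ ≡ 287 (mod 895).

287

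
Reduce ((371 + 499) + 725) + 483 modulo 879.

371 + 499 = 870
870 + 725 = 1595 ≡ 716 (mod 879)
716 + 483 = 1199 ≡ 320 (mod 879)

320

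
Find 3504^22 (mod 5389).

4688

By square-and-multiply:
22 in binary is 10110, i.e. 22 = 16 + 4 + 2.
3504^1 ≡ 3504 (mod 5389)
3504^2 ≡ 3504^2 = 12278016 ≡ 1874 (mod 5389)
3504^4 ≡ 1874^2 = 3511876 ≡ 3637 (mod 5389)
3504^8 ≡ 3637^2 = 13227769 ≡ 3163 (mod 5389)
3504^16 ≡ 3163^2 = 10004569 ≡ 2585 (mod 5389)
3504^22 = 3504^16 × 3504^4 × 3504^2 ≡ 2585 × 3637 × 1874 (mod 5389).
Accumulate the product:
2585 × 3637 = 9401645 ≡ 3229
3229 × 1874 = 6051146 ≡ 4688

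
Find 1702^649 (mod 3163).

Using repeated squaring:
649 in binary is 1010001001, i.e. 649 = 512 + 128 + 8 + 1.
1702^1 ≡ 1702 (mod 3163)
1702^2 ≡ 1702^2 = 2896804 ≡ 2659 (mod 3163)
1702^4 ≡ 2659^2 = 7070281 ≡ 976 (mod 3163)
1702^8 ≡ 976^2 = 952576 ≡ 513 (mod 3163)
1702^16 ≡ 513^2 = 263169 ≡ 640 (mod 3163)
1702^32 ≡ 640^2 = 409600 ≡ 1573 (mod 3163)
1702^64 ≡ 1573^2 = 2474329 ≡ 863 (mod 3163)
1702^128 ≡ 863^2 = 744769 ≡ 1464 (mod 3163)
1702^256 ≡ 1464^2 = 2143296 ≡ 1945 (mod 3163)
1702^512 ≡ 1945^2 = 3783025 ≡ 77 (mod 3163)
1702^649 = 1702^512 * 1702^128 * 1702^8 * 1702^1 ≡ 77 * 1464 * 513 * 1702 (mod 3163).
Accumulate the product:
77 * 1464 = 112728 ≡ 2023
2023 * 513 = 1037799 ≡ 335
335 * 1702 = 570170 ≡ 830

830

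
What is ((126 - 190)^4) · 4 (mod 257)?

253

126 - 190 = -64 ≡ 193 (mod 257)
(193)^4 ≡ 256 (mod 257)
256 · 4 = 1024 ≡ 253 (mod 257)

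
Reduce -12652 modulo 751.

115

-12652 = -17×751 + 115, so -12652 ≡ 115 (mod 751).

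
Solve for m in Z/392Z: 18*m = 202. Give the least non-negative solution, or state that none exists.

33

gcd(18, 392) = 2, and 2 | 202, so solutions exist.
Divide through by 2: 9*m = 101 (mod 196).
9⁻¹ ≡ 109 (mod 196).
m ≡ 109*101 ≡ 33 (mod 196).
The smallest non-negative solution is m = 33.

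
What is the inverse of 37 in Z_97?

Run the extended Euclidean algorithm:
97 = 2·37 + 23
37 = 1·23 + 14
23 = 1·14 + 9
14 = 1·9 + 5
9 = 1·5 + 4
5 = 1·4 + 1
4 = 4·1 + 0
gcd(37, 97) = 1, so the inverse exists.
Bézout: 1 = −8·97 + 21·37.
So 37⁻¹ ≡ 21 (mod 97).

21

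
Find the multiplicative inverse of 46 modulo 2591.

169

2591 = 56·46 + 15
46 = 3·15 + 1
15 = 15·1 + 0
gcd(46, 2591) = 1, so the inverse exists.
Back-substitute for 1:
1 = 1·46 − 3·15
  = −3·2591 + 169·46
So 46⁻¹ ≡ 169 (mod 2591).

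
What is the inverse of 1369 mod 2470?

2129

By the extended Euclidean algorithm:
2470 = 1*1369 + 1101
1369 = 1*1101 + 268
1101 = 4*268 + 29
268 = 9*29 + 7
29 = 4*7 + 1
7 = 7*1 + 0
gcd(1369, 2470) = 1, so the inverse exists.
Back-substitute for 1:
1 = 1*29 − 4*7
  = −4*268 + 37*29
  = 37*1101 − 152*268
  = −152*1369 + 189*1101
  = 189*2470 − 341*1369
So 1369⁻¹ ≡ −341 ≡ 2129 (mod 2470).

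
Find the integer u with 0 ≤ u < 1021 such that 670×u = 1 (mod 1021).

1021 = 1×670 + 351
670 = 1×351 + 319
351 = 1×319 + 32
319 = 9×32 + 31
32 = 1×31 + 1
31 = 31×1 + 0
gcd(670, 1021) = 1, so the inverse exists.
Bézout: 1 = 21×1021 − 32×670.
So 670⁻¹ ≡ −32 ≡ 989 (mod 1021).

989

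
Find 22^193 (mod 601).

22^1 ≡ 22 (mod 601)
22^2 ≡ 22^2 = 484 (mod 601)
22^4 ≡ 484^2 = 234256 ≡ 467 (mod 601)
22^8 ≡ 467^2 = 218089 ≡ 527 (mod 601)
22^16 ≡ 527^2 = 277729 ≡ 67 (mod 601)
22^32 ≡ 67^2 = 4489 ≡ 282 (mod 601)
22^64 ≡ 282^2 = 79524 ≡ 192 (mod 601)
22^128 ≡ 192^2 = 36864 ≡ 203 (mod 601)
22^193 = 22^128 * 22^64 * 22^1 ≡ 203 * 192 * 22 (mod 601).
Accumulate the product:
203 * 192 = 38976 ≡ 512
512 * 22 = 11264 ≡ 446

446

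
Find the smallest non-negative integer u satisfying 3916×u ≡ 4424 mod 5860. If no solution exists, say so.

gcd(3916, 5860) = 4, and 4 | 4424, so solutions exist.
Divide through by 4: 979×u mod 1465 = 1106.
979⁻¹ ≡ 419 (mod 1465).
u ≡ 419×1106 ≡ 474 (mod 1465).
The smallest non-negative solution is u = 474.

474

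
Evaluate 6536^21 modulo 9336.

By square-and-multiply:
6536^1 ≡ 6536 (mod 9336)
6536^2 ≡ 6536^2 = 42719296 ≡ 7096 (mod 9336)
6536^4 ≡ 7096^2 = 50353216 ≡ 4168 (mod 9336)
6536^8 ≡ 4168^2 = 17372224 ≡ 7264 (mod 9336)
6536^16 ≡ 7264^2 = 52765696 ≡ 7960 (mod 9336)
6536^21 = 6536^16 · 6536^4 · 6536^1 ≡ 7960 · 4168 · 6536 (mod 9336).
Accumulate the product:
7960 · 4168 = 33177280 ≡ 6472
6472 · 6536 = 42300992 ≡ 8912

8912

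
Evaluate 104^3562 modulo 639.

3562 in binary is 110111101010, i.e. 3562 = 2048 + 1024 + 256 + 128 + 64 + 32 + 8 + 2.
104^1 ≡ 104 (mod 639)
104^2 ≡ 104^2 = 10816 ≡ 592 (mod 639)
104^4 ≡ 592^2 = 350464 ≡ 292 (mod 639)
104^8 ≡ 292^2 = 85264 ≡ 277 (mod 639)
104^16 ≡ 277^2 = 76729 ≡ 49 (mod 639)
104^32 ≡ 49^2 = 2401 ≡ 484 (mod 639)
104^64 ≡ 484^2 = 234256 ≡ 382 (mod 639)
104^128 ≡ 382^2 = 145924 ≡ 232 (mod 639)
104^256 ≡ 232^2 = 53824 ≡ 148 (mod 639)
104^512 ≡ 148^2 = 21904 ≡ 178 (mod 639)
104^1024 ≡ 178^2 = 31684 ≡ 373 (mod 639)
104^2048 ≡ 373^2 = 139129 ≡ 466 (mod 639)
104^3562 = 104^2048 · 104^1024 · 104^256 · 104^128 · 104^64 · 104^32 · 104^8 · 104^2 ≡ 466 · 373 · 148 · 232 · 382 · 484 · 277 · 592 (mod 639).
Accumulate the product:
466 · 373 = 173818 ≡ 10
10 · 148 = 1480 ≡ 202
202 · 232 = 46864 ≡ 217
217 · 382 = 82894 ≡ 463
463 · 484 = 224092 ≡ 442
442 · 277 = 122434 ≡ 385
385 · 592 = 227920 ≡ 436

436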